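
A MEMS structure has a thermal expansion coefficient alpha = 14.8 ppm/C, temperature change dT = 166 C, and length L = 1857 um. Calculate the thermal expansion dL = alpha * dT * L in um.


Step 1: Convert CTE: alpha = 14.8 ppm/C = 14.8e-6 /C
Step 2: dL = 14.8e-6 * 166 * 1857
dL = 4.5623 um


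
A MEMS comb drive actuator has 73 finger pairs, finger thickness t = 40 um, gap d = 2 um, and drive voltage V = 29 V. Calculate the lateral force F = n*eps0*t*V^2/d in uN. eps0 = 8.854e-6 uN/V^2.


Step 1: Parameters: n=73, eps0=8.854e-6 uN/V^2, t=40 um, V=29 V, d=2 um
Step 2: V^2 = 841
Step 3: F = 73 * 8.854e-6 * 40 * 841 / 2
F = 10.871 uN


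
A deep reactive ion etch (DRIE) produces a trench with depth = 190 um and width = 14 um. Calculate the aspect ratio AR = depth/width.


Step 1: AR = depth / width
Step 2: AR = 190 / 14
AR = 13.6


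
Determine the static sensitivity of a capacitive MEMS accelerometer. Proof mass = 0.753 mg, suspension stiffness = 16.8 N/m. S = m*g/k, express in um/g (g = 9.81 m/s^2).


Step 1: Convert mass: m = 0.753 mg = 7.53e-07 kg
Step 2: S = m * g / k = 7.53e-07 * 9.81 / 16.8
Step 3: S = 4.40e-07 m/g
Step 4: Convert to um/g: S = 0.44 um/g


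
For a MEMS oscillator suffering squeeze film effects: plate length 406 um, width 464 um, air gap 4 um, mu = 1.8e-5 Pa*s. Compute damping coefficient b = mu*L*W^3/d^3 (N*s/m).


Step 1: Convert to SI.
L = 406e-6 m, W = 464e-6 m, d = 4e-6 m
Step 2: W^3 = (464e-6)^3 = 9.99e-11 m^3
Step 3: d^3 = (4e-6)^3 = 6.40e-17 m^3
Step 4: b = 1.8e-5 * 406e-6 * 9.99e-11 / 6.40e-17
b = 1.14e-02 N*s/m


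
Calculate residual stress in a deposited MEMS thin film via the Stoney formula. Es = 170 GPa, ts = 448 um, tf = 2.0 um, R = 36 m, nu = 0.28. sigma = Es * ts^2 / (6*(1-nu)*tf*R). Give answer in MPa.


Step 1: Compute numerator: Es * ts^2 = 170 * 448^2 = 34119680 (GPa*um^2)
Step 2: Compute denominator (R in um): 6*(1-nu)*tf*R = 6*0.72*2.0*36e6 = 311040000.0 (um^2)
Step 3: sigma (GPa) = 34119680 / 311040000.0 = 1.09695e-01 GPa
Step 4: Convert to MPa (x1000): sigma = 109.7 MPa


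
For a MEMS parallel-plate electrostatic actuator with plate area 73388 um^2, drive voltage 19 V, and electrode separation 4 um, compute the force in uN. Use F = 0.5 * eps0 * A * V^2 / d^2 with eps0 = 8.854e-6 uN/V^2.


Step 1: Identify parameters.
eps0 = 8.854e-6 uN/V^2, A = 73388 um^2, V = 19 V, d = 4 um
Step 2: Compute V^2 = 19^2 = 361
Step 3: Compute d^2 = 4^2 = 16
Step 4: F = 0.5 * 8.854e-6 * 73388 * 361 / 16
F = 7.33 uN


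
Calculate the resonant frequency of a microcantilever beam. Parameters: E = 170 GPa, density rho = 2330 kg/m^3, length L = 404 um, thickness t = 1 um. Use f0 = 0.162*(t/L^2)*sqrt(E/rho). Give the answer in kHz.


Step 1: Convert units to SI.
t_SI = 1e-6 m, L_SI = 404e-6 m
Step 2: Calculate sqrt(E/rho).
sqrt(170e9 / 2330) = 8541.74 m/s
Step 3: Compute f0.
f0 = 0.162 * 1e-6 / (404e-6)^2 * 8541.74 = 8478.1 Hz = 8.48 kHz


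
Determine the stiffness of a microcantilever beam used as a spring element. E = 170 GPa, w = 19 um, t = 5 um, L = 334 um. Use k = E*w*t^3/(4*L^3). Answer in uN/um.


Step 1: Convert E to consistent units (1 GPa = 1000 uN/um^2).
E = 170 GPa = 170000 uN/um^2
Step 2: Compute t^3 = 5^3 = 125
Step 3: Compute L^3 = 334^3 = 37259704
Step 4: k = 170000 * 19 * 125 / (4 * 37259704)
k = 2.709 uN/um


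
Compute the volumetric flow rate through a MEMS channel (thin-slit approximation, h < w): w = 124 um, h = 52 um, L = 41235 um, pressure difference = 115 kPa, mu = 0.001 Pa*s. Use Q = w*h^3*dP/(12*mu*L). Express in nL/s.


Step 1: Convert all dimensions to SI (meters).
w = 124e-6 m, h = 52e-6 m, L = 41235e-6 m, dP = 115e3 Pa
Step 2: Q = w * h^3 * dP / (12 * mu * L)
Q = 124e-6 * (52e-6)^3 * 115e3 / (12 * 0.001 * 41235e-6) = 4.0521201e-09 m^3/s
Step 3: Convert Q from m^3/s to nL/s (1 m^3 = 1e12 nL, so multiply by 1e12).
Q = 4052.12 nL/s


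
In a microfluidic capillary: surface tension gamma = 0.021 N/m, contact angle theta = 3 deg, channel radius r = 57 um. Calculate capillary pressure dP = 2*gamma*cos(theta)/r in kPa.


Step 1: cos(3 deg) = 0.9986
Step 2: Convert r to m: r = 57e-6 m
Step 3: dP = 2 * 0.021 * 0.9986 / 57e-6 = 735.8 Pa
Step 4: Convert Pa to kPa (divide by 1000).
dP = 0.74 kPa


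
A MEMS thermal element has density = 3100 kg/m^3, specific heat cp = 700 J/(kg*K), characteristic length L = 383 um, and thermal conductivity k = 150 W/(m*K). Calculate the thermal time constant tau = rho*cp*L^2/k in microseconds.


Step 1: Convert L to m: L = 383e-6 m
Step 2: L^2 = (383e-6)^2 = 1.46689e-07 m^2
Step 3: tau = 3100 * 700 * 1.46689e-07 / 150 = 2.12210087e-03 s
Step 4: Convert to microseconds (multiply by 1e6).
tau = 2122.101 us


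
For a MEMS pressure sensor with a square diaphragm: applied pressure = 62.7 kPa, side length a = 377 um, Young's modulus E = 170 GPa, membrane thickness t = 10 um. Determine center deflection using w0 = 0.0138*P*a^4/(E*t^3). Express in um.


Step 1: Convert pressure to compatible units (E is in GPa, so P in GPa).
P = 62.7 kPa = 62.7e-6 GPa
Step 2: Compute numerator: 0.0138 * P * a^4.
a^4 = 377^4 = 20200652641
numerator = 0.0138 * 62.7e-6 * 20200652641 = 1.74788e+04
Step 3: Compute denominator: E * t^3 = 170 * 10^3 = 170000
Step 4: w0 = numerator / denominator = 1.74788e+04 / 170000 = 0.1028 um


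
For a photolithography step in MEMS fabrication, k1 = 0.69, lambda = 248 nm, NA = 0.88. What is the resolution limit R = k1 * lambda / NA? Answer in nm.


Step 1: Identify values: k1 = 0.69, lambda = 248 nm, NA = 0.88
Step 2: R = k1 * lambda / NA
R = 0.69 * 248 / 0.88
R = 194.5 nm


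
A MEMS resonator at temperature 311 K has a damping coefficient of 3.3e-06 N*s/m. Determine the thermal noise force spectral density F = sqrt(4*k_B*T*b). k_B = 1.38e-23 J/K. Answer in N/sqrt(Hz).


Step 1: Compute 4 * k_B * T * b
= 4 * 1.38e-23 * 311 * 3.3e-06
= 5.6652e-26 N^2/Hz
Step 2: F_noise = sqrt(5.6652e-26)
F_noise = 2.38e-13 N/sqrt(Hz)


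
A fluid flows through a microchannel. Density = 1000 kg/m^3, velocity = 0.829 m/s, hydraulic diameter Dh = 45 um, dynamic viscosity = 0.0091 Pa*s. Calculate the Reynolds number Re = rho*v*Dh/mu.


Step 1: Convert Dh to meters: Dh = 45e-6 m
Step 2: Re = rho * v * Dh / mu
Re = 1000 * 0.829 * 45e-6 / 0.0091
Re = 4.099


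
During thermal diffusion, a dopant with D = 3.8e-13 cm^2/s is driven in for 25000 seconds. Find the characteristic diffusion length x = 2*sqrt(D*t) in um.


Step 1: Compute D*t = 3.8e-13 * 25000 = 9.5e-09 cm^2
Step 2: sqrt(D*t) = 9.74679e-05 cm
Step 3: x = 2 * 9.74679e-05 cm = 1.949358e-04 cm
Step 4: Convert to um (1 cm = 1e4 um): x = 1.949 um


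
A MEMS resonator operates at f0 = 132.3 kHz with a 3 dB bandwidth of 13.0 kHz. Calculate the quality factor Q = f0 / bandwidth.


Step 1: Q = f0 / bandwidth
Step 2: Q = 132.3 / 13.0
Q = 10.2


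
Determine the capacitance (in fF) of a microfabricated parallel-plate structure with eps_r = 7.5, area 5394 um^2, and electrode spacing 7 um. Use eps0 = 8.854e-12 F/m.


Step 1: Convert area to m^2: A = 5394e-12 m^2
Step 2: Convert gap to m: d = 7e-6 m
Step 3: C = eps0 * eps_r * A / d
C = 8.854e-12 * 7.5 * 5394e-12 / 7e-6
Step 4: Convert to fF (multiply by 1e15).
C = 51.17 fF


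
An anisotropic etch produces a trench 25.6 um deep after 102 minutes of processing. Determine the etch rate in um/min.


Step 1: Etch rate = depth / time
Step 2: rate = 25.6 / 102
rate = 0.251 um/min


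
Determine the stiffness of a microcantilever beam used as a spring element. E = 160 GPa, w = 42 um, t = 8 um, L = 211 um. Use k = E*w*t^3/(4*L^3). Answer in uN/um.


Step 1: Convert E to consistent units (1 GPa = 1000 uN/um^2).
E = 160 GPa = 160000 uN/um^2
Step 2: Compute t^3 = 8^3 = 512
Step 3: Compute L^3 = 211^3 = 9393931
Step 4: k = 160000 * 42 * 512 / (4 * 9393931)
k = 91.5655 uN/um


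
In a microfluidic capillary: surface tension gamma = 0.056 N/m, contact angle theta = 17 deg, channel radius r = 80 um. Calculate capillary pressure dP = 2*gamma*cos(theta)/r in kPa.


Step 1: cos(17 deg) = 0.9563
Step 2: Convert r to m: r = 80e-6 m
Step 3: dP = 2 * 0.056 * 0.9563 / 80e-6 = 1338.8 Pa
Step 4: Convert Pa to kPa (divide by 1000).
dP = 1.34 kPa


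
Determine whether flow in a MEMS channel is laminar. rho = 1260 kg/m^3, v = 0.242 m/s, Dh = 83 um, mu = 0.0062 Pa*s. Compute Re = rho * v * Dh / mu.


Step 1: Convert Dh to meters: Dh = 83e-6 m
Step 2: Re = rho * v * Dh / mu
Re = 1260 * 0.242 * 83e-6 / 0.0062
Re = 4.082
Since Re = 4.082 is below ~2300, the flow is laminar.


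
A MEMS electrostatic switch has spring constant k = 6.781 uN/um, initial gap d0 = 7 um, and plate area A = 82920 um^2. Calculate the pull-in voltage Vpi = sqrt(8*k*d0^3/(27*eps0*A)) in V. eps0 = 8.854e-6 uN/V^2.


Step 1: Compute numerator: 8 * k * d0^3 = 8 * 6.781 * 7^3 = 18607.064
Step 2: Compute denominator: 27 * eps0 * A = 27 * 8.854e-6 * 82920 = 19.822689
Step 3: Vpi = sqrt(18607.064 / 19.822689)
Vpi = 30.64 V


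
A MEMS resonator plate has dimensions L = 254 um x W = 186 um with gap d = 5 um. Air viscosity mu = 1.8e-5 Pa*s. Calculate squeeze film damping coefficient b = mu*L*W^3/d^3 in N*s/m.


Step 1: Convert to SI.
L = 254e-6 m, W = 186e-6 m, d = 5e-6 m
Step 2: W^3 = (186e-6)^3 = 6.43e-12 m^3
Step 3: d^3 = (5e-6)^3 = 1.25e-16 m^3
Step 4: b = 1.8e-5 * 254e-6 * 6.43e-12 / 1.25e-16
b = 2.35e-04 N*s/m


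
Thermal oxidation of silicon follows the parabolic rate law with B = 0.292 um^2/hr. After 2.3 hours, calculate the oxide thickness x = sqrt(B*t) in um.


Step 1: Compute B*t = 0.292 * 2.3 = 0.6716
Step 2: x = sqrt(0.6716)
x = 0.82 um


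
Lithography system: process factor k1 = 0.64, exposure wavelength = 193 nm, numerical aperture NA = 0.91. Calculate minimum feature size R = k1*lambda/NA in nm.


Step 1: Identify values: k1 = 0.64, lambda = 193 nm, NA = 0.91
Step 2: R = k1 * lambda / NA
R = 0.64 * 193 / 0.91
R = 135.7 nm


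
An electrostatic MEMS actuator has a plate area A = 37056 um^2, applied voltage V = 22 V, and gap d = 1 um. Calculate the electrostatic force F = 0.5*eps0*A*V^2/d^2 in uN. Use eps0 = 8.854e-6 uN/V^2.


Step 1: Identify parameters.
eps0 = 8.854e-6 uN/V^2, A = 37056 um^2, V = 22 V, d = 1 um
Step 2: Compute V^2 = 22^2 = 484
Step 3: Compute d^2 = 1^2 = 1
Step 4: F = 0.5 * 8.854e-6 * 37056 * 484 / 1
F = 79.399 uN


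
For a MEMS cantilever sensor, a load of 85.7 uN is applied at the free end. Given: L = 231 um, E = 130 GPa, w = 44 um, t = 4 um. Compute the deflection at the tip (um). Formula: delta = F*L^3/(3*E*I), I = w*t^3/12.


Step 1: Calculate the second moment of area.
I = w * t^3 / 12 = 44 * 4^3 / 12 = 234.6667 um^4
Step 2: Convert E to consistent units (1 GPa = 1000 uN/um^2).
E = 130 GPa = 130000 uN/um^2
Step 3: Calculate tip deflection.
delta = F * L^3 / (3 * E * I)
delta = 85.7 * 231^3 / (3 * 130000 * 234.6667)
delta = 11.5425 um


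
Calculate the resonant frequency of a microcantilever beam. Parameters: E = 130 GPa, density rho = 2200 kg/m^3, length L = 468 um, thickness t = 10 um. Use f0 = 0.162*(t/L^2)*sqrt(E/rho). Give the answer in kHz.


Step 1: Convert units to SI.
t_SI = 10e-6 m, L_SI = 468e-6 m
Step 2: Calculate sqrt(E/rho).
sqrt(130e9 / 2200) = 7687.06 m/s
Step 3: Compute f0.
f0 = 0.162 * 10e-6 / (468e-6)^2 * 7687.06 = 56857.0 Hz = 56.86 kHz


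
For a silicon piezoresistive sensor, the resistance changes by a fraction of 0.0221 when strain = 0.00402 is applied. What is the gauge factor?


Step 1: Identify values.
dR/R = 0.0221, strain = 0.00402
Step 2: GF = (dR/R) / strain = 0.0221 / 0.00402
GF = 5.5


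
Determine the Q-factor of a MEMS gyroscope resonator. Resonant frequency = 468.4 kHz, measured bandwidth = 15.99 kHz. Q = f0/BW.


Step 1: Q = f0 / bandwidth
Step 2: Q = 468.4 / 15.99
Q = 29.3


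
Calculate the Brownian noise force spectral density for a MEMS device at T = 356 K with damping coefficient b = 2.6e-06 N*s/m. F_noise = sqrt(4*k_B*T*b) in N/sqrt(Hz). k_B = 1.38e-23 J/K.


Step 1: Compute 4 * k_B * T * b
= 4 * 1.38e-23 * 356 * 2.6e-06
= 5.1093e-26 N^2/Hz
Step 2: F_noise = sqrt(5.1093e-26)
F_noise = 2.26e-13 N/sqrt(Hz)


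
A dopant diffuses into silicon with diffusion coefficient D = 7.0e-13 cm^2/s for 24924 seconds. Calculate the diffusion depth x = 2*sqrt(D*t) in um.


Step 1: Compute D*t = 7.0e-13 * 24924 = 1.74468e-08 cm^2
Step 2: sqrt(D*t) = 1.32086e-04 cm
Step 3: x = 2 * 1.32086e-04 cm = 2.64172e-04 cm
Step 4: Convert to um (1 cm = 1e4 um): x = 2.642 um


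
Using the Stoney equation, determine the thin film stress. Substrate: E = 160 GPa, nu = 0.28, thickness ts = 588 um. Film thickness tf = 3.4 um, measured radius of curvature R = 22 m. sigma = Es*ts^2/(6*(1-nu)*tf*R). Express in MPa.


Step 1: Compute numerator: Es * ts^2 = 160 * 588^2 = 55319040 (GPa*um^2)
Step 2: Compute denominator (R in um): 6*(1-nu)*tf*R = 6*0.72*3.4*22e6 = 323136000.0 (um^2)
Step 3: sigma (GPa) = 55319040 / 323136000.0 = 1.71194e-01 GPa
Step 4: Convert to MPa (x1000): sigma = 171.2 MPa


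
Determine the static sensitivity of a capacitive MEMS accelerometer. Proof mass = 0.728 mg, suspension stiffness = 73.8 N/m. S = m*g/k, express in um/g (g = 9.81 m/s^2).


Step 1: Convert mass: m = 0.728 mg = 7.28e-07 kg
Step 2: S = m * g / k = 7.28e-07 * 9.81 / 73.8
Step 3: S = 9.68e-08 m/g
Step 4: Convert to um/g: S = 0.097 um/g


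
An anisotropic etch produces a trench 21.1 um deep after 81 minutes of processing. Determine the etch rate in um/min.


Step 1: Etch rate = depth / time
Step 2: rate = 21.1 / 81
rate = 0.26 um/min


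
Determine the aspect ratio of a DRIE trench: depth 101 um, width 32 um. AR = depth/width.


Step 1: AR = depth / width
Step 2: AR = 101 / 32
AR = 3.2


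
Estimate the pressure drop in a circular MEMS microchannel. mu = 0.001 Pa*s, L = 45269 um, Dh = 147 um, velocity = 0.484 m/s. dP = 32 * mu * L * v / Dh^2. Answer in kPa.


Step 1: Convert to SI: L = 45269e-6 m, Dh = 147e-6 m
Step 2: dP = 32 * 0.001 * 45269e-6 * 0.484 / (147e-6)^2
Step 3: dP = 32446.03 Pa
Step 4: Convert to kPa: dP = 32.45 kPa


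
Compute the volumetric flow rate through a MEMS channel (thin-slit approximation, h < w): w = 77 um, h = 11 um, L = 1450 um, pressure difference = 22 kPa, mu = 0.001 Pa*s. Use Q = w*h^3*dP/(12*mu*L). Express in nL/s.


Step 1: Convert all dimensions to SI (meters).
w = 77e-6 m, h = 11e-6 m, L = 1450e-6 m, dP = 22e3 Pa
Step 2: Q = w * h^3 * dP / (12 * mu * L)
Q = 77e-6 * (11e-6)^3 * 22e3 / (12 * 0.001 * 1450e-6) = 1.2958126e-10 m^3/s
Step 3: Convert Q from m^3/s to nL/s (1 m^3 = 1e12 nL, so multiply by 1e12).
Q = 129.581 nL/s


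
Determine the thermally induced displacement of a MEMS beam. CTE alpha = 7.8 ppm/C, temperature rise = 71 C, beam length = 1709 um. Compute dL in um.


Step 1: Convert CTE: alpha = 7.8 ppm/C = 7.8e-6 /C
Step 2: dL = 7.8e-6 * 71 * 1709
dL = 0.9464 um


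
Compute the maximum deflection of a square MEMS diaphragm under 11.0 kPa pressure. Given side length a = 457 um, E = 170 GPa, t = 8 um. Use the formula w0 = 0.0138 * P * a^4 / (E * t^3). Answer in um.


Step 1: Convert pressure to compatible units (E is in GPa, so P in GPa).
P = 11.0 kPa = 11.0e-6 GPa
Step 2: Compute numerator: 0.0138 * P * a^4.
a^4 = 457^4 = 43617904801
numerator = 0.0138 * 11.0e-6 * 43617904801 = 6.6212e+03
Step 3: Compute denominator: E * t^3 = 170 * 8^3 = 87040
Step 4: w0 = numerator / denominator = 6.6212e+03 / 87040 = 0.0761 um


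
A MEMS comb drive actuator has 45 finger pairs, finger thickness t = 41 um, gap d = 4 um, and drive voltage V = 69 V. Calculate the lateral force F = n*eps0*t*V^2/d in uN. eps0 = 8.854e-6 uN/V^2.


Step 1: Parameters: n=45, eps0=8.854e-6 uN/V^2, t=41 um, V=69 V, d=4 um
Step 2: V^2 = 4761
Step 3: F = 45 * 8.854e-6 * 41 * 4761 / 4
F = 19.443 uN


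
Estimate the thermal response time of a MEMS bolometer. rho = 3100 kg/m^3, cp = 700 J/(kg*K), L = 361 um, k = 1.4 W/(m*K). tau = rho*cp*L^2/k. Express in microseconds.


Step 1: Convert L to m: L = 361e-6 m
Step 2: L^2 = (361e-6)^2 = 1.30321e-07 m^2
Step 3: tau = 3100 * 700 * 1.30321e-07 / 1.4 = 2.0199755e-01 s
Step 4: Convert to microseconds (multiply by 1e6).
tau = 201997.55 us


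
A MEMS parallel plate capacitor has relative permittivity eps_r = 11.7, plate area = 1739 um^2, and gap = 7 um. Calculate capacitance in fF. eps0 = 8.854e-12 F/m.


Step 1: Convert area to m^2: A = 1739e-12 m^2
Step 2: Convert gap to m: d = 7e-6 m
Step 3: C = eps0 * eps_r * A / d
C = 8.854e-12 * 11.7 * 1739e-12 / 7e-6
Step 4: Convert to fF (multiply by 1e15).
C = 25.74 fF


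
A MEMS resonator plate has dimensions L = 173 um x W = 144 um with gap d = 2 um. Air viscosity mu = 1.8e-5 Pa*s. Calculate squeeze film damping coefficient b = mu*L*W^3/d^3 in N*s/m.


Step 1: Convert to SI.
L = 173e-6 m, W = 144e-6 m, d = 2e-6 m
Step 2: W^3 = (144e-6)^3 = 2.99e-12 m^3
Step 3: d^3 = (2e-6)^3 = 8.00e-18 m^3
Step 4: b = 1.8e-5 * 173e-6 * 2.99e-12 / 8.00e-18
b = 1.16e-03 N*s/m


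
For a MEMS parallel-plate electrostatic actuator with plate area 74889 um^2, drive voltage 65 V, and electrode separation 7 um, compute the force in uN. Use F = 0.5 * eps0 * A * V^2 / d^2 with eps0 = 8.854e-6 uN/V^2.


Step 1: Identify parameters.
eps0 = 8.854e-6 uN/V^2, A = 74889 um^2, V = 65 V, d = 7 um
Step 2: Compute V^2 = 65^2 = 4225
Step 3: Compute d^2 = 7^2 = 49
Step 4: F = 0.5 * 8.854e-6 * 74889 * 4225 / 49
F = 28.586 uN


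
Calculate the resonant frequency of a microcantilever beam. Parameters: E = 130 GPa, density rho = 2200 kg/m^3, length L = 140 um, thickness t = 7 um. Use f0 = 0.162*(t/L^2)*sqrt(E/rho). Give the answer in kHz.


Step 1: Convert units to SI.
t_SI = 7e-6 m, L_SI = 140e-6 m
Step 2: Calculate sqrt(E/rho).
sqrt(130e9 / 2200) = 7687.06 m/s
Step 3: Compute f0.
f0 = 0.162 * 7e-6 / (140e-6)^2 * 7687.06 = 444751.3 Hz = 444.75 kHz


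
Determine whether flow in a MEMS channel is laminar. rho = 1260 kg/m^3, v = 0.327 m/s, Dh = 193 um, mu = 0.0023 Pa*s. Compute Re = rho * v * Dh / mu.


Step 1: Convert Dh to meters: Dh = 193e-6 m
Step 2: Re = rho * v * Dh / mu
Re = 1260 * 0.327 * 193e-6 / 0.0023
Re = 34.574
Since Re = 34.574 is below ~2300, the flow is laminar.


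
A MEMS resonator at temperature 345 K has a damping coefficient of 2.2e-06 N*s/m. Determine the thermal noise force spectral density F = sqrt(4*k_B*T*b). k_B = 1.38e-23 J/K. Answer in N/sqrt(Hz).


Step 1: Compute 4 * k_B * T * b
= 4 * 1.38e-23 * 345 * 2.2e-06
= 4.1897e-26 N^2/Hz
Step 2: F_noise = sqrt(4.1897e-26)
F_noise = 2.05e-13 N/sqrt(Hz)


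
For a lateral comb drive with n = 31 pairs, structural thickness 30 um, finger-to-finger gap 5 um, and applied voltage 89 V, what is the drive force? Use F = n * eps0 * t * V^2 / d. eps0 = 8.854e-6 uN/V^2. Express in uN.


Step 1: Parameters: n=31, eps0=8.854e-6 uN/V^2, t=30 um, V=89 V, d=5 um
Step 2: V^2 = 7921
Step 3: F = 31 * 8.854e-6 * 30 * 7921 / 5
F = 13.045 uN


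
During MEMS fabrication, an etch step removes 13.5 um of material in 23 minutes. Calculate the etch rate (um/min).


Step 1: Etch rate = depth / time
Step 2: rate = 13.5 / 23
rate = 0.587 um/min


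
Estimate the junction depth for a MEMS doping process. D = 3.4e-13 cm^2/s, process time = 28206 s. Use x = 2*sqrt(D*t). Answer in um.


Step 1: Compute D*t = 3.4e-13 * 28206 = 9.59004e-09 cm^2
Step 2: sqrt(D*t) = 9.79287e-05 cm
Step 3: x = 2 * 9.79287e-05 cm = 1.958574e-04 cm
Step 4: Convert to um (1 cm = 1e4 um): x = 1.959 um


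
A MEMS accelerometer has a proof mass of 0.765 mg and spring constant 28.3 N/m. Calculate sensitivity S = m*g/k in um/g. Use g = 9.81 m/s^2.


Step 1: Convert mass: m = 0.765 mg = 7.65e-07 kg
Step 2: S = m * g / k = 7.65e-07 * 9.81 / 28.3
Step 3: S = 2.65e-07 m/g
Step 4: Convert to um/g: S = 0.265 um/g


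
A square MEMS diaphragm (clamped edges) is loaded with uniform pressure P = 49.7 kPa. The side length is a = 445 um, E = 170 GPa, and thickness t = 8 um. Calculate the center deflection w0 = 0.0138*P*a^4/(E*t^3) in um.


Step 1: Convert pressure to compatible units (E is in GPa, so P in GPa).
P = 49.7 kPa = 49.7e-6 GPa
Step 2: Compute numerator: 0.0138 * P * a^4.
a^4 = 445^4 = 39213900625
numerator = 0.0138 * 49.7e-6 * 39213900625 = 2.6895e+04
Step 3: Compute denominator: E * t^3 = 170 * 8^3 = 87040
Step 4: w0 = numerator / denominator = 2.6895e+04 / 87040 = 0.309 um


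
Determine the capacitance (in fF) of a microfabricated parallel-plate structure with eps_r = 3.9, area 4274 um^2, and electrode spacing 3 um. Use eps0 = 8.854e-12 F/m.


Step 1: Convert area to m^2: A = 4274e-12 m^2
Step 2: Convert gap to m: d = 3e-6 m
Step 3: C = eps0 * eps_r * A / d
C = 8.854e-12 * 3.9 * 4274e-12 / 3e-6
Step 4: Convert to fF (multiply by 1e15).
C = 49.19 fF


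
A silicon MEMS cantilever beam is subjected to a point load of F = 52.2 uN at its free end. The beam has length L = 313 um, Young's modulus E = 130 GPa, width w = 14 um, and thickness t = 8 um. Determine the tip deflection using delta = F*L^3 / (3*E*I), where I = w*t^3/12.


Step 1: Calculate the second moment of area.
I = w * t^3 / 12 = 14 * 8^3 / 12 = 597.3333 um^4
Step 2: Convert E to consistent units (1 GPa = 1000 uN/um^2).
E = 130 GPa = 130000 uN/um^2
Step 3: Calculate tip deflection.
delta = F * L^3 / (3 * E * I)
delta = 52.2 * 313^3 / (3 * 130000 * 597.3333)
delta = 6.871 um


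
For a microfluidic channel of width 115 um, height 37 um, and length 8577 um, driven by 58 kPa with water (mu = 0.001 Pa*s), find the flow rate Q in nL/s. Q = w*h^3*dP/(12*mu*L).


Step 1: Convert all dimensions to SI (meters).
w = 115e-6 m, h = 37e-6 m, L = 8577e-6 m, dP = 58e3 Pa
Step 2: Q = w * h^3 * dP / (12 * mu * L)
Q = 115e-6 * (37e-6)^3 * 58e3 / (12 * 0.001 * 8577e-6) = 3.28257267e-09 m^3/s
Step 3: Convert Q from m^3/s to nL/s (1 m^3 = 1e12 nL, so multiply by 1e12).
Q = 3282.573 nL/s


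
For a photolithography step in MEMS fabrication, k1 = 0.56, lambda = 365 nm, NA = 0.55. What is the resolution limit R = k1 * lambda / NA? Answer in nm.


Step 1: Identify values: k1 = 0.56, lambda = 365 nm, NA = 0.55
Step 2: R = k1 * lambda / NA
R = 0.56 * 365 / 0.55
R = 371.6 nm


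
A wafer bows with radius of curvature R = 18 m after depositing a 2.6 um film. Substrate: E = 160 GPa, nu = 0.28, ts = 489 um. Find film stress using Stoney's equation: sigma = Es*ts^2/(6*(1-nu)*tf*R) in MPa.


Step 1: Compute numerator: Es * ts^2 = 160 * 489^2 = 38259360 (GPa*um^2)
Step 2: Compute denominator (R in um): 6*(1-nu)*tf*R = 6*0.72*2.6*18e6 = 202176000.0 (um^2)
Step 3: sigma (GPa) = 38259360 / 202176000.0 = 1.89238e-01 GPa
Step 4: Convert to MPa (x1000): sigma = 189.2 MPa


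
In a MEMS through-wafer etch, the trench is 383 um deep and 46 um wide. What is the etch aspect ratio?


Step 1: AR = depth / width
Step 2: AR = 383 / 46
AR = 8.3


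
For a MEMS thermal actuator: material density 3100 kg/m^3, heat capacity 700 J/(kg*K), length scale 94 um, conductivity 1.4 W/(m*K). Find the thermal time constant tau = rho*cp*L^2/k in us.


Step 1: Convert L to m: L = 94e-6 m
Step 2: L^2 = (94e-6)^2 = 8.836e-09 m^2
Step 3: tau = 3100 * 700 * 8.836e-09 / 1.4 = 1.36958e-02 s
Step 4: Convert to microseconds (multiply by 1e6).
tau = 13695.8 us


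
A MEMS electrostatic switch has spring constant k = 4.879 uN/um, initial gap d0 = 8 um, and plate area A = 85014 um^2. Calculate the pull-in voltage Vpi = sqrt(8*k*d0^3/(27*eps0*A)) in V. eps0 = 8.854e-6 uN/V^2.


Step 1: Compute numerator: 8 * k * d0^3 = 8 * 4.879 * 8^3 = 19984.384
Step 2: Compute denominator: 27 * eps0 * A = 27 * 8.854e-6 * 85014 = 20.323277
Step 3: Vpi = sqrt(19984.384 / 20.323277)
Vpi = 31.36 V


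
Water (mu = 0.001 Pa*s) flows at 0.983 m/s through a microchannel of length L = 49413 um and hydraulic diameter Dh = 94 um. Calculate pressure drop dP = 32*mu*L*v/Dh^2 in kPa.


Step 1: Convert to SI: L = 49413e-6 m, Dh = 94e-6 m
Step 2: dP = 32 * 0.001 * 49413e-6 * 0.983 / (94e-6)^2
Step 3: dP = 175909.39 Pa
Step 4: Convert to kPa: dP = 175.91 kPa


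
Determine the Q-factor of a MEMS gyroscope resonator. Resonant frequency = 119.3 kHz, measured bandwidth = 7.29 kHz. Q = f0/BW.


Step 1: Q = f0 / bandwidth
Step 2: Q = 119.3 / 7.29
Q = 16.4


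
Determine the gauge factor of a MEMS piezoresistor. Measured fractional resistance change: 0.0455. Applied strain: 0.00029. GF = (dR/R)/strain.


Step 1: Identify values.
dR/R = 0.0455, strain = 0.00029
Step 2: GF = (dR/R) / strain = 0.0455 / 0.00029
GF = 156.9


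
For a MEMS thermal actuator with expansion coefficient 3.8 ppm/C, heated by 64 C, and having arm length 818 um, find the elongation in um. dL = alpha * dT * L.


Step 1: Convert CTE: alpha = 3.8 ppm/C = 3.8e-6 /C
Step 2: dL = 3.8e-6 * 64 * 818
dL = 0.1989 um


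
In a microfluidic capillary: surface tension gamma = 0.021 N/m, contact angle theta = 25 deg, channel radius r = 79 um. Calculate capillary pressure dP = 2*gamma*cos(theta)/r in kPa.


Step 1: cos(25 deg) = 0.9063
Step 2: Convert r to m: r = 79e-6 m
Step 3: dP = 2 * 0.021 * 0.9063 / 79e-6 = 481.8 Pa
Step 4: Convert Pa to kPa (divide by 1000).
dP = 0.48 kPa


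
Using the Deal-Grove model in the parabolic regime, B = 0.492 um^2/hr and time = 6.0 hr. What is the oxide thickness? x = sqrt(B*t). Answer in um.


Step 1: Compute B*t = 0.492 * 6.0 = 2.952
Step 2: x = sqrt(2.952)
x = 1.718 um


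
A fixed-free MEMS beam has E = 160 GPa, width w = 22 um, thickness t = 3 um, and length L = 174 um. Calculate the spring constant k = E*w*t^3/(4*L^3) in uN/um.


Step 1: Convert E to consistent units (1 GPa = 1000 uN/um^2).
E = 160 GPa = 160000 uN/um^2
Step 2: Compute t^3 = 3^3 = 27
Step 3: Compute L^3 = 174^3 = 5268024
Step 4: k = 160000 * 22 * 27 / (4 * 5268024)
k = 4.5102 uN/um


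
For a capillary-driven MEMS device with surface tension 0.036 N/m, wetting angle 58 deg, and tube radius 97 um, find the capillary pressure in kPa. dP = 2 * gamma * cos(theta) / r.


Step 1: cos(58 deg) = 0.5299
Step 2: Convert r to m: r = 97e-6 m
Step 3: dP = 2 * 0.036 * 0.5299 / 97e-6 = 393.3 Pa
Step 4: Convert Pa to kPa (divide by 1000).
dP = 0.39 kPa


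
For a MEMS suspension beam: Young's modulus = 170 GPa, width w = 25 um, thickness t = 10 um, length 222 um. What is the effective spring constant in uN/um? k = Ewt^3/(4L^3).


Step 1: Convert E to consistent units (1 GPa = 1000 uN/um^2).
E = 170 GPa = 170000 uN/um^2
Step 2: Compute t^3 = 10^3 = 1000
Step 3: Compute L^3 = 222^3 = 10941048
Step 4: k = 170000 * 25 * 1000 / (4 * 10941048)
k = 97.1114 uN/um


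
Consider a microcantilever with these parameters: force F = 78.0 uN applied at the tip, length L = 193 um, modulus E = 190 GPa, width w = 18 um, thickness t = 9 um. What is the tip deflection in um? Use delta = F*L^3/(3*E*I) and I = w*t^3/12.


Step 1: Calculate the second moment of area.
I = w * t^3 / 12 = 18 * 9^3 / 12 = 1093.5 um^4
Step 2: Convert E to consistent units (1 GPa = 1000 uN/um^2).
E = 190 GPa = 190000 uN/um^2
Step 3: Calculate tip deflection.
delta = F * L^3 / (3 * E * I)
delta = 78.0 * 193^3 / (3 * 190000 * 1093.5)
delta = 0.8996 um


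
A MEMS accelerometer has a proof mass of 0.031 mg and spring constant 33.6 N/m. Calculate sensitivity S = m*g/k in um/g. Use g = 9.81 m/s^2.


Step 1: Convert mass: m = 0.031 mg = 3.10e-08 kg
Step 2: S = m * g / k = 3.10e-08 * 9.81 / 33.6
Step 3: S = 9.05e-09 m/g
Step 4: Convert to um/g: S = 0.009 um/g


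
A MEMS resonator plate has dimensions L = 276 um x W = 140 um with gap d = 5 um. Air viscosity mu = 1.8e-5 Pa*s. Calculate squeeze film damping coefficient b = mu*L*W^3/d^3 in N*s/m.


Step 1: Convert to SI.
L = 276e-6 m, W = 140e-6 m, d = 5e-6 m
Step 2: W^3 = (140e-6)^3 = 2.74e-12 m^3
Step 3: d^3 = (5e-6)^3 = 1.25e-16 m^3
Step 4: b = 1.8e-5 * 276e-6 * 2.74e-12 / 1.25e-16
b = 1.09e-04 N*s/m


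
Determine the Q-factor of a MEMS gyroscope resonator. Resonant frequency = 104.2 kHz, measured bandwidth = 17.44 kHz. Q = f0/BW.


Step 1: Q = f0 / bandwidth
Step 2: Q = 104.2 / 17.44
Q = 6.0


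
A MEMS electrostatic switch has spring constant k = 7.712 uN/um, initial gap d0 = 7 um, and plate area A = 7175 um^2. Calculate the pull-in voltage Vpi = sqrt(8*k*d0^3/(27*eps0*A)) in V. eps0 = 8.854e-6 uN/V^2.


Step 1: Compute numerator: 8 * k * d0^3 = 8 * 7.712 * 7^3 = 21161.728
Step 2: Compute denominator: 27 * eps0 * A = 27 * 8.854e-6 * 7175 = 1.715241
Step 3: Vpi = sqrt(21161.728 / 1.715241)
Vpi = 111.07 V


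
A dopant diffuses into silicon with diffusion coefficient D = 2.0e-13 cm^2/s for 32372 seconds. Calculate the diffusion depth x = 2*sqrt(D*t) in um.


Step 1: Compute D*t = 2.0e-13 * 32372 = 6.4744e-09 cm^2
Step 2: sqrt(D*t) = 8.04637e-05 cm
Step 3: x = 2 * 8.04637e-05 cm = 1.609274e-04 cm
Step 4: Convert to um (1 cm = 1e4 um): x = 1.609 um


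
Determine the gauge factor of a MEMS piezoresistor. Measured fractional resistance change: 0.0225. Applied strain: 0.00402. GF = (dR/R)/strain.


Step 1: Identify values.
dR/R = 0.0225, strain = 0.00402
Step 2: GF = (dR/R) / strain = 0.0225 / 0.00402
GF = 5.6


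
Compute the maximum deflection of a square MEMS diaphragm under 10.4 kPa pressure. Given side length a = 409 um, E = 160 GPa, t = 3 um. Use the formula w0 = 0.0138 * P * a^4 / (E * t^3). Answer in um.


Step 1: Convert pressure to compatible units (E is in GPa, so P in GPa).
P = 10.4 kPa = 10.4e-6 GPa
Step 2: Compute numerator: 0.0138 * P * a^4.
a^4 = 409^4 = 27982932961
numerator = 0.0138 * 10.4e-6 * 27982932961 = 4.01611e+03
Step 3: Compute denominator: E * t^3 = 160 * 3^3 = 4320
Step 4: w0 = numerator / denominator = 4.01611e+03 / 4320 = 0.9297 um


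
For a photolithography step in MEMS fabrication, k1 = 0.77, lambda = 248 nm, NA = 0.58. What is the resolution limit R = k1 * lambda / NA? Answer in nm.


Step 1: Identify values: k1 = 0.77, lambda = 248 nm, NA = 0.58
Step 2: R = k1 * lambda / NA
R = 0.77 * 248 / 0.58
R = 329.2 nm


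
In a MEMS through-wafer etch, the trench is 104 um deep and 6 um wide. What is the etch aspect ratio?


Step 1: AR = depth / width
Step 2: AR = 104 / 6
AR = 17.3


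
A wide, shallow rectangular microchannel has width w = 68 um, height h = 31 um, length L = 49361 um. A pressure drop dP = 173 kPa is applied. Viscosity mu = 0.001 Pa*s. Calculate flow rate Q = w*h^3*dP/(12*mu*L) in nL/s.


Step 1: Convert all dimensions to SI (meters).
w = 68e-6 m, h = 31e-6 m, L = 49361e-6 m, dP = 173e3 Pa
Step 2: Q = w * h^3 * dP / (12 * mu * L)
Q = 68e-6 * (31e-6)^3 * 173e3 / (12 * 0.001 * 49361e-6) = 5.9166367e-10 m^3/s
Step 3: Convert Q from m^3/s to nL/s (1 m^3 = 1e12 nL, so multiply by 1e12).
Q = 591.664 nL/s


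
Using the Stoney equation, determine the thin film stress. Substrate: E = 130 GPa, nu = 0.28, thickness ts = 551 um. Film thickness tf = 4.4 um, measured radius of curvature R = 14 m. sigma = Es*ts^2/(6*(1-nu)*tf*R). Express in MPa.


Step 1: Compute numerator: Es * ts^2 = 130 * 551^2 = 39468130 (GPa*um^2)
Step 2: Compute denominator (R in um): 6*(1-nu)*tf*R = 6*0.72*4.4*14e6 = 266112000.0 (um^2)
Step 3: sigma (GPa) = 39468130 / 266112000.0 = 1.48314e-01 GPa
Step 4: Convert to MPa (x1000): sigma = 148.3 MPa


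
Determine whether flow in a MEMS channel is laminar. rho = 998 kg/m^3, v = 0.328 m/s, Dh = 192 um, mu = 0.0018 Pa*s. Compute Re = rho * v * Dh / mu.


Step 1: Convert Dh to meters: Dh = 192e-6 m
Step 2: Re = rho * v * Dh / mu
Re = 998 * 0.328 * 192e-6 / 0.0018
Re = 34.917
Since Re = 34.917 is below ~2300, the flow is laminar.


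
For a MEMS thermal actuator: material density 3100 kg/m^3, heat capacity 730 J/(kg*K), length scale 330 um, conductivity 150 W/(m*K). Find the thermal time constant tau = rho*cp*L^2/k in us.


Step 1: Convert L to m: L = 330e-6 m
Step 2: L^2 = (330e-6)^2 = 1.089e-07 m^2
Step 3: tau = 3100 * 730 * 1.089e-07 / 150 = 1.642938e-03 s
Step 4: Convert to microseconds (multiply by 1e6).
tau = 1642.938 us


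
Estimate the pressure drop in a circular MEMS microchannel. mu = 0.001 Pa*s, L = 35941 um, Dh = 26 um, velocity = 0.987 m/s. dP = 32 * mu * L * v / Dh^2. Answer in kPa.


Step 1: Convert to SI: L = 35941e-6 m, Dh = 26e-6 m
Step 2: dP = 32 * 0.001 * 35941e-6 * 0.987 / (26e-6)^2
Step 3: dP = 1679231.57 Pa
Step 4: Convert to kPa: dP = 1679.23 kPa


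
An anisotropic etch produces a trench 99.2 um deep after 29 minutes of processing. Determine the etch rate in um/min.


Step 1: Etch rate = depth / time
Step 2: rate = 99.2 / 29
rate = 3.421 um/min


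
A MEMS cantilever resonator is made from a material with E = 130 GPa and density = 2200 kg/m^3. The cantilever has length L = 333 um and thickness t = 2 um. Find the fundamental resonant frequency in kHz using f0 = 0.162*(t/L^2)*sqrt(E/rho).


Step 1: Convert units to SI.
t_SI = 2e-6 m, L_SI = 333e-6 m
Step 2: Calculate sqrt(E/rho).
sqrt(130e9 / 2200) = 7687.06 m/s
Step 3: Compute f0.
f0 = 0.162 * 2e-6 / (333e-6)^2 * 7687.06 = 22460.4 Hz = 22.46 kHz


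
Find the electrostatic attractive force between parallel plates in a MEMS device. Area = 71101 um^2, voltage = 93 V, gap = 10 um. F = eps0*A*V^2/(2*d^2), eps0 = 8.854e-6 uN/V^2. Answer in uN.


Step 1: Identify parameters.
eps0 = 8.854e-6 uN/V^2, A = 71101 um^2, V = 93 V, d = 10 um
Step 2: Compute V^2 = 93^2 = 8649
Step 3: Compute d^2 = 10^2 = 100
Step 4: F = 0.5 * 8.854e-6 * 71101 * 8649 / 100
F = 27.224 uN


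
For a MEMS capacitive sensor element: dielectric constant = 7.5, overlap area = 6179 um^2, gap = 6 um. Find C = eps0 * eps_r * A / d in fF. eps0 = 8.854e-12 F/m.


Step 1: Convert area to m^2: A = 6179e-12 m^2
Step 2: Convert gap to m: d = 6e-6 m
Step 3: C = eps0 * eps_r * A / d
C = 8.854e-12 * 7.5 * 6179e-12 / 6e-6
Step 4: Convert to fF (multiply by 1e15).
C = 68.39 fF


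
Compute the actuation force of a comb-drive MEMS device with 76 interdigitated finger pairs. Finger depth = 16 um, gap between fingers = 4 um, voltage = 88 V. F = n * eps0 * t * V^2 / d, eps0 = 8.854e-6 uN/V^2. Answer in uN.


Step 1: Parameters: n=76, eps0=8.854e-6 uN/V^2, t=16 um, V=88 V, d=4 um
Step 2: V^2 = 7744
Step 3: F = 76 * 8.854e-6 * 16 * 7744 / 4
F = 20.844 uN


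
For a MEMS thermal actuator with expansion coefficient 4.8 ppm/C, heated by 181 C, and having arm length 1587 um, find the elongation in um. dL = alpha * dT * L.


Step 1: Convert CTE: alpha = 4.8 ppm/C = 4.8e-6 /C
Step 2: dL = 4.8e-6 * 181 * 1587
dL = 1.3788 um


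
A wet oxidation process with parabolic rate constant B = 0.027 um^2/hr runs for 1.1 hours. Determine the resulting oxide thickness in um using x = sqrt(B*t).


Step 1: Compute B*t = 0.027 * 1.1 = 0.0297
Step 2: x = sqrt(0.0297)
x = 0.172 um


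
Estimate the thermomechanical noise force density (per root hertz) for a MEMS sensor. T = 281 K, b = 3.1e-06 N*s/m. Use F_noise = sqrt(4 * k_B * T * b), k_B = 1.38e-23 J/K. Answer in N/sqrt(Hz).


Step 1: Compute 4 * k_B * T * b
= 4 * 1.38e-23 * 281 * 3.1e-06
= 4.8085e-26 N^2/Hz
Step 2: F_noise = sqrt(4.8085e-26)
F_noise = 2.19e-13 N/sqrt(Hz)


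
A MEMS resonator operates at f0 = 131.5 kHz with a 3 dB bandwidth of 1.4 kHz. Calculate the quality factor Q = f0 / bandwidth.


Step 1: Q = f0 / bandwidth
Step 2: Q = 131.5 / 1.4
Q = 93.9


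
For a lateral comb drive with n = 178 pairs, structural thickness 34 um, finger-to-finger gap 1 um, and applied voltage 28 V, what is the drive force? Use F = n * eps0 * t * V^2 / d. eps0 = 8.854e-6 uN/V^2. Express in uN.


Step 1: Parameters: n=178, eps0=8.854e-6 uN/V^2, t=34 um, V=28 V, d=1 um
Step 2: V^2 = 784
Step 3: F = 178 * 8.854e-6 * 34 * 784 / 1
F = 42.01 uN


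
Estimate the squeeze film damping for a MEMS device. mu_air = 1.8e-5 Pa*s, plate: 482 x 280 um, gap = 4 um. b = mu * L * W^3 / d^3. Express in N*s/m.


Step 1: Convert to SI.
L = 482e-6 m, W = 280e-6 m, d = 4e-6 m
Step 2: W^3 = (280e-6)^3 = 2.20e-11 m^3
Step 3: d^3 = (4e-6)^3 = 6.40e-17 m^3
Step 4: b = 1.8e-5 * 482e-6 * 2.20e-11 / 6.40e-17
b = 2.98e-03 N*s/m


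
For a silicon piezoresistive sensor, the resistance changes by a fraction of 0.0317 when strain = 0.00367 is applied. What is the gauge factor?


Step 1: Identify values.
dR/R = 0.0317, strain = 0.00367
Step 2: GF = (dR/R) / strain = 0.0317 / 0.00367
GF = 8.6


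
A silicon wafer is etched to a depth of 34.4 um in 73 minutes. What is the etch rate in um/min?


Step 1: Etch rate = depth / time
Step 2: rate = 34.4 / 73
rate = 0.471 um/min


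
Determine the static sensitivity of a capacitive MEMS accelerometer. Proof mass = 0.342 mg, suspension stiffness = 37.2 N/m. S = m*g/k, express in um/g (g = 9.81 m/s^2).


Step 1: Convert mass: m = 0.342 mg = 3.42e-07 kg
Step 2: S = m * g / k = 3.42e-07 * 9.81 / 37.2
Step 3: S = 9.02e-08 m/g
Step 4: Convert to um/g: S = 0.09 um/g


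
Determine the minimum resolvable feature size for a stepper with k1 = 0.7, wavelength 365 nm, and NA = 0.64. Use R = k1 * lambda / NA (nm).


Step 1: Identify values: k1 = 0.7, lambda = 365 nm, NA = 0.64
Step 2: R = k1 * lambda / NA
R = 0.7 * 365 / 0.64
R = 399.2 nm


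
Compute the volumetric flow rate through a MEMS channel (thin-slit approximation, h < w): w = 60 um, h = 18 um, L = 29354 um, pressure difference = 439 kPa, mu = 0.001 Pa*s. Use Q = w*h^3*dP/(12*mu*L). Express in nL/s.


Step 1: Convert all dimensions to SI (meters).
w = 60e-6 m, h = 18e-6 m, L = 29354e-6 m, dP = 439e3 Pa
Step 2: Q = w * h^3 * dP / (12 * mu * L)
Q = 60e-6 * (18e-6)^3 * 439e3 / (12 * 0.001 * 29354e-6) = 4.3609866e-10 m^3/s
Step 3: Convert Q from m^3/s to nL/s (1 m^3 = 1e12 nL, so multiply by 1e12).
Q = 436.099 nL/s


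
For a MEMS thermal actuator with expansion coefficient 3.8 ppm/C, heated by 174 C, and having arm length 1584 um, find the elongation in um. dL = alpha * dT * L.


Step 1: Convert CTE: alpha = 3.8 ppm/C = 3.8e-6 /C
Step 2: dL = 3.8e-6 * 174 * 1584
dL = 1.0473 um


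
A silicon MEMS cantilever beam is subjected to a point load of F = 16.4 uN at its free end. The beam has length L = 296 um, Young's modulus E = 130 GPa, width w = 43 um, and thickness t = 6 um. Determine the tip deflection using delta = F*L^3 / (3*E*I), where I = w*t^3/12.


Step 1: Calculate the second moment of area.
I = w * t^3 / 12 = 43 * 6^3 / 12 = 774.0 um^4
Step 2: Convert E to consistent units (1 GPa = 1000 uN/um^2).
E = 130 GPa = 130000 uN/um^2
Step 3: Calculate tip deflection.
delta = F * L^3 / (3 * E * I)
delta = 16.4 * 296^3 / (3 * 130000 * 774.0)
delta = 1.409 um


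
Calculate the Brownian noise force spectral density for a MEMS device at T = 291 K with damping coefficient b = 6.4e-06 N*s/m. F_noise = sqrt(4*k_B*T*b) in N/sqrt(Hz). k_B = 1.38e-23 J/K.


Step 1: Compute 4 * k_B * T * b
= 4 * 1.38e-23 * 291 * 6.4e-06
= 1.0280e-25 N^2/Hz
Step 2: F_noise = sqrt(1.0280e-25)
F_noise = 3.21e-13 N/sqrt(Hz)


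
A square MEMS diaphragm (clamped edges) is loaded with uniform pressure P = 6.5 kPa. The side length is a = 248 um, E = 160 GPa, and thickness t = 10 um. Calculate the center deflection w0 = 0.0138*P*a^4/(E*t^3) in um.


Step 1: Convert pressure to compatible units (E is in GPa, so P in GPa).
P = 6.5 kPa = 6.5e-6 GPa
Step 2: Compute numerator: 0.0138 * P * a^4.
a^4 = 248^4 = 3782742016
numerator = 0.0138 * 6.5e-6 * 3782742016 = 3.393e+02
Step 3: Compute denominator: E * t^3 = 160 * 10^3 = 160000
Step 4: w0 = numerator / denominator = 3.393e+02 / 160000 = 0.0021 um


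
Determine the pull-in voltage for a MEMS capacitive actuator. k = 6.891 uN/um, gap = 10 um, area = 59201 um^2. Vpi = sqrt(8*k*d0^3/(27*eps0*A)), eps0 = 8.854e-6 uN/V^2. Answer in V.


Step 1: Compute numerator: 8 * k * d0^3 = 8 * 6.891 * 10^3 = 55128.0
Step 2: Compute denominator: 27 * eps0 * A = 27 * 8.854e-6 * 59201 = 14.152473
Step 3: Vpi = sqrt(55128.0 / 14.152473)
Vpi = 62.41 V


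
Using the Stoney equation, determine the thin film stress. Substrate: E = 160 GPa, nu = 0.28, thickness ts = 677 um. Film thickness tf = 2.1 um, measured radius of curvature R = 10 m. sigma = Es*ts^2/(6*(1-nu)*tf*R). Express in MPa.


Step 1: Compute numerator: Es * ts^2 = 160 * 677^2 = 73332640 (GPa*um^2)
Step 2: Compute denominator (R in um): 6*(1-nu)*tf*R = 6*0.72*2.1*10e6 = 90720000.0 (um^2)
Step 3: sigma (GPa) = 73332640 / 90720000.0 = 8.0834e-01 GPa
Step 4: Convert to MPa (x1000): sigma = 808.3 MPa
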